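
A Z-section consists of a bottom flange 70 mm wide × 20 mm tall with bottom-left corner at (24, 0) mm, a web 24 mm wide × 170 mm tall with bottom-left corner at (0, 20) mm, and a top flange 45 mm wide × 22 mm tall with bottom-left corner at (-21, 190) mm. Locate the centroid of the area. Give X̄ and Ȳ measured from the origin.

bottom flange: A = 70 × 20 = 1400.00, centroid at (59.00, 10.00).
web: A = 24 × 170 = 4080.00, centroid at (12.00, 105.00).
top flange: A = 45 × 22 = 990.00, centroid at (1.50, 201.00).
ΣA = 6470.00 mm², ΣAX̄ = 133045.00 mm³, ΣAȲ = 641390.00 mm³.
X̄ = 133045.00/6470.00 = 20.56 mm; Ȳ = 641390.00/6470.00 = 99.13 mm.

X̄ = 20.56 mm, Ȳ = 99.13 mm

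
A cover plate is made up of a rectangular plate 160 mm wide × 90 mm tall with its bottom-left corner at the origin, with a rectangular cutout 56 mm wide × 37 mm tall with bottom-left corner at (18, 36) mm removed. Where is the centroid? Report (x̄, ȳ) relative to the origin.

Part | A | x̄ᵢ | ȳᵢ | A·x̄ᵢ | A·ȳᵢ
plate | 14400.00 | 80.00 | 45.00 | 1152000.00 | 648000.00
hole | -2072.00 | 46.00 | 54.50 | -95312.00 | -112924.00
Σ | 12328.00 |  |  | 1056688.00 | 535076.00
x̄ = 1056688.00 / 12328.00 = 85.71 mm
ȳ = 535076.00 / 12328.00 = 43.40 mm

x̄ = 85.71 mm, ȳ = 43.40 mm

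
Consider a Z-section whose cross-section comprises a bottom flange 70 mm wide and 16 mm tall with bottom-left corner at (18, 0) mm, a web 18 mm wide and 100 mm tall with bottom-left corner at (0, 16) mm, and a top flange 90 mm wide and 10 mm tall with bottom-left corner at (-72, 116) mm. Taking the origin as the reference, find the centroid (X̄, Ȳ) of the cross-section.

bottom flange: A = 70 × 16 = 1120.00, centroid at (53.00, 8.00).
web: A = 18 × 100 = 1800.00, centroid at (9.00, 66.00).
top flange: A = 90 × 10 = 900.00, centroid at (-27.00, 121.00).
ΣA = 3820.00 mm²
ΣAX̄ = (1120.00)(53.00) + (1800.00)(9.00) + (900.00)(-27.00) = 51260.00 mm³
ΣAȲ = (1120.00)(8.00) + (1800.00)(66.00) + (900.00)(121.00) = 236660.00 mm³
X̄ = 51260.00 / 3820.00 = 13.42 mm
Ȳ = 236660.00 / 3820.00 = 61.95 mm

X̄ = 13.42 mm, Ȳ = 61.95 mm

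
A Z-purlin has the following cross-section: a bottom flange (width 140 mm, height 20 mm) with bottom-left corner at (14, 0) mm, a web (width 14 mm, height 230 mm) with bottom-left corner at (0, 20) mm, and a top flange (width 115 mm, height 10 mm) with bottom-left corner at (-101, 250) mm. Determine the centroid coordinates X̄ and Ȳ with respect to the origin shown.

bottom flange: A = 140 × 20 = 2800.00, centroid at (84.00, 10.00).
web: A = 14 × 230 = 3220.00, centroid at (7.00, 135.00).
top flange: A = 115 × 10 = 1150.00, centroid at (-43.50, 255.00).
ΣA = 7170.00 mm², ΣAX̄ = 207715.00 mm³, ΣAȲ = 755950.00 mm³.
X̄ = 207715.00/7170.00 = 28.97 mm; Ȳ = 755950.00/7170.00 = 105.43 mm.

X̄ = 28.97 mm, Ȳ = 105.43 mm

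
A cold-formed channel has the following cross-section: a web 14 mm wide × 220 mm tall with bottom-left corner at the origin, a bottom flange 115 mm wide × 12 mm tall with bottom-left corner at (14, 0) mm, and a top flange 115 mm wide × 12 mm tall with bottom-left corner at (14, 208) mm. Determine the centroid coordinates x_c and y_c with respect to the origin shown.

x_c = 37.48 mm, y_c = 110.00 mm

web: A = 14 × 220 = 3080.00, centroid at (7.00, 110.00).
bottom flange: A = 115 × 12 = 1380.00, centroid at (71.50, 6.00).
top flange: A = 115 × 12 = 1380.00, centroid at (71.50, 214.00).
ΣA = 5840.00 mm²
ΣAx_c = (3080.00)(7.00) + (1380.00)(71.50) + (1380.00)(71.50) = 218900.00 mm³
ΣAy_c = (3080.00)(110.00) + (1380.00)(6.00) + (1380.00)(214.00) = 642400.00 mm³
x_c = 218900.00 / 5840.00 = 37.48 mm
y_c = 642400.00 / 5840.00 = 110.00 mm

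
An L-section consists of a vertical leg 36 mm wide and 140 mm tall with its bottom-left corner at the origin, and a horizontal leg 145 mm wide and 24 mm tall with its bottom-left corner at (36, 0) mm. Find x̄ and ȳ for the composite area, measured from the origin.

vertical leg: A = 36 × 140 = 5040.00, centroid at (18.00, 70.00).
horizontal leg: A = 145 × 24 = 3480.00, centroid at (108.50, 12.00).
ΣA = 8520.00 mm²
ΣAx̄ = (5040.00)(18.00) + (3480.00)(108.50) = 468300.00 mm³
ΣAȳ = (5040.00)(70.00) + (3480.00)(12.00) = 394560.00 mm³
x̄ = 468300.00 / 8520.00 = 54.96 mm
ȳ = 394560.00 / 8520.00 = 46.31 mm

x̄ = 54.96 mm, ȳ = 46.31 mm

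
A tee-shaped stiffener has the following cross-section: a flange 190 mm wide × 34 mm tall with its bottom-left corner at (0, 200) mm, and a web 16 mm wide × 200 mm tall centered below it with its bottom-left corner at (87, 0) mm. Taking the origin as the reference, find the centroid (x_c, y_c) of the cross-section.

x_c = 95.00 mm, y_c = 178.24 mm

web: A = 16 × 200 = 3200.00, centroid at (95.00, 100.00).
flange: A = 190 × 34 = 6460.00, centroid at (95.00, 217.00).
ΣA = 9660.00 mm²
ΣAx_c = (3200.00)(95.00) + (6460.00)(95.00) = 917700.00 mm³
ΣAy_c = (3200.00)(100.00) + (6460.00)(217.00) = 1721820.00 mm³
x_c = 917700.00 / 9660.00 = 95.00 mm
y_c = 1721820.00 / 9660.00 = 178.24 mm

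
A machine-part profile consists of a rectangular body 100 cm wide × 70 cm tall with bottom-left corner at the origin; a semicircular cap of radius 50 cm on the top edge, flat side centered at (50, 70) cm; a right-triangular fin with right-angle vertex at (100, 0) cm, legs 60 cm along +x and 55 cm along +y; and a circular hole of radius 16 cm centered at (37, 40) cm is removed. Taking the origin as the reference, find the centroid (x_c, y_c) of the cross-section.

Part | A | x̄ᵢ | ȳᵢ | A·x̄ᵢ | A·ȳᵢ
rectangular body | 7000.00 | 50.00 | 35.00 | 350000.00 | 245000.00
semicircular top | 3926.99 | 50.00 | 91.22 | 196349.54 | 358222.69
triangular fin | 1650.00 | 120.00 | 18.33 | 198000.00 | 30250.00
hole | -804.25 | 37.00 | 40.00 | -29757.17 | -32169.91
Σ | 11772.74 |  |  | 714592.38 | 601302.78
x_c = 714592.38 / 11772.74 = 60.70 cm
y_c = 601302.78 / 11772.74 = 51.08 cm

x_c = 60.70 cm, y_c = 51.08 cm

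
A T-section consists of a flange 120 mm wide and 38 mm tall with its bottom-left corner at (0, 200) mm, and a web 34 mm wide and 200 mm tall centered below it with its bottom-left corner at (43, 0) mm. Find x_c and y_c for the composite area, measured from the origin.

Part | A | x̄ᵢ | ȳᵢ | A·x̄ᵢ | A·ȳᵢ
web | 6800.00 | 60.00 | 100.00 | 408000.00 | 680000.00
flange | 4560.00 | 60.00 | 219.00 | 273600.00 | 998640.00
Σ | 11360.00 |  |  | 681600.00 | 1678640.00
x_c = 681600.00 / 11360.00 = 60.00 mm
y_c = 1678640.00 / 11360.00 = 147.77 mm

x_c = 60.00 mm, y_c = 147.77 mm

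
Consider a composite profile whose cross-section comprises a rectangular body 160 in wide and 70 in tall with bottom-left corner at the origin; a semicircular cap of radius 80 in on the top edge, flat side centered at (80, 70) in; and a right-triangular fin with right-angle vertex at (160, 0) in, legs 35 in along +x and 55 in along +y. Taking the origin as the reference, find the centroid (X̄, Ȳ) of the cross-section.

rectangular body: A = 160 × 70 = 11200.00, centroid at (80.00, 35.00).
semicircular top: A = ½π·80² = 10053.10, centroid at (80.00, 103.95).
triangular fin: A = ½·35·55 = 962.50, centroid at (171.67, 18.33).
ΣA = 22215.60 in²
ΣAX̄ = (11200.00)(80.00) + (10053.10)(80.00) + (962.50)(171.67) = 1865476.89 in³
ΣAȲ = (11200.00)(35.00) + (10053.10)(103.95) + (962.50)(18.33) = 1454695.92 in³
X̄ = 1865476.89 / 22215.60 = 83.97 in
Ȳ = 1454695.92 / 22215.60 = 65.48 in

X̄ = 83.97 in, Ȳ = 65.48 in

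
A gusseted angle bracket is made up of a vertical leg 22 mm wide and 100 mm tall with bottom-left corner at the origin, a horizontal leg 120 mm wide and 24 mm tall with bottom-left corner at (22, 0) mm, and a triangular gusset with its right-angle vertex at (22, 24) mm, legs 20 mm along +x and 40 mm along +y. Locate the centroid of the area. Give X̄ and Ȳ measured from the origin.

X̄ = 49.60 mm, Ȳ = 29.10 mm

vertical leg: A = 22 × 100 = 2200.00, centroid at (11.00, 50.00).
horizontal leg: A = 120 × 24 = 2880.00, centroid at (82.00, 12.00).
gusset: A = ½·20·40 = 400.00, centroid at (28.67, 37.33).
ΣA = 5480.00 mm²
ΣAX̄ = (2200.00)(11.00) + (2880.00)(82.00) + (400.00)(28.67) = 271826.67 mm³
ΣAȲ = (2200.00)(50.00) + (2880.00)(12.00) + (400.00)(37.33) = 159493.33 mm³
X̄ = 271826.67 / 5480.00 = 49.60 mm
Ȳ = 159493.33 / 5480.00 = 29.10 mm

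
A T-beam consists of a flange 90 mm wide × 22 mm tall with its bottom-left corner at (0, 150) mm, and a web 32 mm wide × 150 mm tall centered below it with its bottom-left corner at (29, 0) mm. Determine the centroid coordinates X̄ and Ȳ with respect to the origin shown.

web: A = 32 × 150 = 4800.00, centroid at (45.00, 75.00).
flange: A = 90 × 22 = 1980.00, centroid at (45.00, 161.00).
ΣA = 6780.00 mm², ΣAX̄ = 305100.00 mm³, ΣAȲ = 678780.00 mm³.
X̄ = 305100.00/6780.00 = 45.00 mm; Ȳ = 678780.00/6780.00 = 100.12 mm.

X̄ = 45.00 mm, Ȳ = 100.12 mm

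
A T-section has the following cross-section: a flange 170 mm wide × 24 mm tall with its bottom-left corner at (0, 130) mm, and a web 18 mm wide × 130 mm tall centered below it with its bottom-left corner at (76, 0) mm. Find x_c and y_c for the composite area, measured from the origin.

web: A = 18 × 130 = 2340.00, centroid at (85.00, 65.00).
flange: A = 170 × 24 = 4080.00, centroid at (85.00, 142.00).
ΣA = 6420.00 mm², ΣAx_c = 545700.00 mm³, ΣAy_c = 731460.00 mm³.
x_c = 545700.00/6420.00 = 85.00 mm; y_c = 731460.00/6420.00 = 113.93 mm.

x_c = 85.00 mm, y_c = 113.93 mm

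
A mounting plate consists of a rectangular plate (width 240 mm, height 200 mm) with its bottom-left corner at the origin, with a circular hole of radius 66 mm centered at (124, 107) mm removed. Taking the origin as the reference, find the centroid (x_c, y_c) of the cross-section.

Part | A | x̄ᵢ | ȳᵢ | A·x̄ᵢ | A·ȳᵢ
plate | 48000.00 | 120.00 | 100.00 | 5760000.00 | 4800000.00
hole | -13684.78 | 124.00 | 107.00 | -1696912.42 | -1464271.20
Σ | 34315.22 |  |  | 4063087.58 | 3335728.80
x_c = 4063087.58 / 34315.22 = 118.40 mm
y_c = 3335728.80 / 34315.22 = 97.21 mm

x_c = 118.40 mm, y_c = 97.21 mm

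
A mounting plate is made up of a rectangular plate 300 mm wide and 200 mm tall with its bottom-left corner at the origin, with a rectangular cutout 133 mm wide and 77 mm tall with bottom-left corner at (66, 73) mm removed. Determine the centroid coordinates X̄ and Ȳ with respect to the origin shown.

X̄ = 153.60 mm, Ȳ = 97.63 mm

plate: A = 300 × 200 = 60000.00, centroid at (150.00, 100.00).
hole: A = −(133 × 77) = -10241.00, centroid at (132.50, 111.50).
ΣA = 49759.00 mm²
ΣAX̄ = (60000.00)(150.00) + (-10241.00)(132.50) = 7643067.50 mm³
ΣAȲ = (60000.00)(100.00) + (-10241.00)(111.50) = 4858128.50 mm³
X̄ = 7643067.50 / 49759.00 = 153.60 mm
Ȳ = 4858128.50 / 49759.00 = 97.63 mm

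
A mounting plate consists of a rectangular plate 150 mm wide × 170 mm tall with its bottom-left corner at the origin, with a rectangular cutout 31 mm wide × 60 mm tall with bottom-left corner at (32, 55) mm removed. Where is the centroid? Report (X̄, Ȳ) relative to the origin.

X̄ = 77.16 mm, Ȳ = 85.00 mm

plate: A = 150 × 170 = 25500.00, centroid at (75.00, 85.00).
hole: A = −(31 × 60) = -1860.00, centroid at (47.50, 85.00).
ΣA = 23640.00 mm², ΣAX̄ = 1824150.00 mm³, ΣAȲ = 2009400.00 mm³.
X̄ = 1824150.00/23640.00 = 77.16 mm; Ȳ = 2009400.00/23640.00 = 85.00 mm.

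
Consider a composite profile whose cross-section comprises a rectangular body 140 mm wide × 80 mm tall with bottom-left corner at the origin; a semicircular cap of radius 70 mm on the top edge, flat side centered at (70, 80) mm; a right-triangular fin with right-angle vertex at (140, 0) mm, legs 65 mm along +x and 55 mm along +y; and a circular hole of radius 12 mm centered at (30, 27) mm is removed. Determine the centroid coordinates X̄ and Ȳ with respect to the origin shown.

X̄ = 78.99 mm, Ȳ = 64.90 mm

rectangular body: A = 140 × 80 = 11200.00, centroid at (70.00, 40.00).
semicircular top: A = ½π·70² = 7696.90, centroid at (70.00, 109.71).
triangular fin: A = ½·65·55 = 1787.50, centroid at (161.67, 18.33).
hole: A = −π·12² = -452.39, centroid at (30.00, 27.00).
ΣA = 20232.01 mm², ΣAX̄ = 1598190.63 mm³, ΣAȲ = 1312975.15 mm³.
X̄ = 1598190.63/20232.01 = 78.99 mm; Ȳ = 1312975.15/20232.01 = 64.90 mm.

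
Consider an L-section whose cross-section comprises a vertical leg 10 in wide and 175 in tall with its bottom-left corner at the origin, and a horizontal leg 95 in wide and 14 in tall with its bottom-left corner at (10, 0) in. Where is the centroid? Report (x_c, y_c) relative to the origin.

x_c = 27.67 in, y_c = 52.74 in

vertical leg: A = 10 × 175 = 1750.00, centroid at (5.00, 87.50).
horizontal leg: A = 95 × 14 = 1330.00, centroid at (57.50, 7.00).
ΣA = 3080.00 in², ΣAx_c = 85225.00 in³, ΣAy_c = 162435.00 in³.
x_c = 85225.00/3080.00 = 27.67 in; y_c = 162435.00/3080.00 = 52.74 in.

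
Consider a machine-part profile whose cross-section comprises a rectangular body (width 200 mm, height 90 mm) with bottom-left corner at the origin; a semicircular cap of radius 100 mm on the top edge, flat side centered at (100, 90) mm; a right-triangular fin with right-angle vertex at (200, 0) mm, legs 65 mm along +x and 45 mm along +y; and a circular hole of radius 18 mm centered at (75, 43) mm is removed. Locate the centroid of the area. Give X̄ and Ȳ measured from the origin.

Part | A | x̄ᵢ | ȳᵢ | A·x̄ᵢ | A·ȳᵢ
rectangular body | 18000.00 | 100.00 | 45.00 | 1800000.00 | 810000.00
semicircular top | 15707.96 | 100.00 | 132.44 | 1570796.33 | 2080383.36
triangular fin | 1462.50 | 221.67 | 15.00 | 324187.50 | 21937.50
hole | -1017.88 | 75.00 | 43.00 | -76340.70 | -43768.67
Σ | 34152.59 |  |  | 3618643.13 | 2868552.19
X̄ = 3618643.13 / 34152.59 = 105.96 mm
Ȳ = 2868552.19 / 34152.59 = 83.99 mm

X̄ = 105.96 mm, Ȳ = 83.99 mm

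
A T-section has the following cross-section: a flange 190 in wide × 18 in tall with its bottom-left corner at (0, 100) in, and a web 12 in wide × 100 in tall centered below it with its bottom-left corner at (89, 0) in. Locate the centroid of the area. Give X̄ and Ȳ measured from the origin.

X̄ = 95.00 in, Ȳ = 93.68 in

web: A = 12 × 100 = 1200.00, centroid at (95.00, 50.00).
flange: A = 190 × 18 = 3420.00, centroid at (95.00, 109.00).
ΣA = 4620.00 in²
ΣAX̄ = (1200.00)(95.00) + (3420.00)(95.00) = 438900.00 in³
ΣAȲ = (1200.00)(50.00) + (3420.00)(109.00) = 432780.00 in³
X̄ = 438900.00 / 4620.00 = 95.00 in
Ȳ = 432780.00 / 4620.00 = 93.68 in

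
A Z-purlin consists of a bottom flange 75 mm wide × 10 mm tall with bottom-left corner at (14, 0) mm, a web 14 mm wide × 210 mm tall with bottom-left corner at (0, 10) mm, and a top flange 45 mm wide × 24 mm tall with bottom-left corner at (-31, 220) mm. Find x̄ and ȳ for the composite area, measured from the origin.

Part | A | x̄ᵢ | ȳᵢ | A·x̄ᵢ | A·ȳᵢ
bottom flange | 750.00 | 51.50 | 5.00 | 38625.00 | 3750.00
web | 2940.00 | 7.00 | 115.00 | 20580.00 | 338100.00
top flange | 1080.00 | -8.50 | 232.00 | -9180.00 | 250560.00
Σ | 4770.00 |  |  | 50025.00 | 592410.00
x̄ = 50025.00 / 4770.00 = 10.49 mm
ȳ = 592410.00 / 4770.00 = 124.19 mm

x̄ = 10.49 mm, ȳ = 124.19 mm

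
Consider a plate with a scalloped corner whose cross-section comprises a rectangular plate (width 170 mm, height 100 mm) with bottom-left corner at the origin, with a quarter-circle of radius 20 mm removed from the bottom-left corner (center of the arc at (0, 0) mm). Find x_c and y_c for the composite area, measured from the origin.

x_c = 86.44 mm, y_c = 50.78 mm

plate: A = 170 × 100 = 17000.00, centroid at (85.00, 50.00).
removed quarter-circle: A = −¼π·20² = -314.16, centroid at (8.49, 8.49).
ΣA = 16685.84 mm², ΣAx_c = 1442333.33 mm³, ΣAy_c = 847333.33 mm³.
x_c = 1442333.33/16685.84 = 86.44 mm; y_c = 847333.33/16685.84 = 50.78 mm.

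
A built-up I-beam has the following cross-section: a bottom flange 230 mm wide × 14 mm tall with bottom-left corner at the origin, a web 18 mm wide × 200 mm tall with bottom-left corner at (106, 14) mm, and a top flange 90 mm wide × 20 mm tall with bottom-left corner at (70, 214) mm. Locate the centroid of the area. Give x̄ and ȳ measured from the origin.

x̄ = 115.00 mm, ȳ = 97.00 mm

bottom flange: A = 230 × 14 = 3220.00, centroid at (115.00, 7.00).
web: A = 18 × 200 = 3600.00, centroid at (115.00, 114.00).
top flange: A = 90 × 20 = 1800.00, centroid at (115.00, 224.00).
ΣA = 8620.00 mm²
ΣAx̄ = (3220.00)(115.00) + (3600.00)(115.00) + (1800.00)(115.00) = 991300.00 mm³
ΣAȳ = (3220.00)(7.00) + (3600.00)(114.00) + (1800.00)(224.00) = 836140.00 mm³
x̄ = 991300.00 / 8620.00 = 115.00 mm
ȳ = 836140.00 / 8620.00 = 97.00 mm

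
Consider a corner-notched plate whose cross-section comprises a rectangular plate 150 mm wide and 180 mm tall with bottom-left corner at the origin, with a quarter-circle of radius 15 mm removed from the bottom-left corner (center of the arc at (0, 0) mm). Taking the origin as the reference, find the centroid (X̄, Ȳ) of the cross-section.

plate: A = 150 × 180 = 27000.00, centroid at (75.00, 90.00).
removed quarter-circle: A = −¼π·15² = -176.71, centroid at (6.37, 6.37).
ΣA = 26823.29 mm², ΣAX̄ = 2023875.00 mm³, ΣAȲ = 2428875.00 mm³.
X̄ = 2023875.00/26823.29 = 75.45 mm; Ȳ = 2428875.00/26823.29 = 90.55 mm.

X̄ = 75.45 mm, Ȳ = 90.55 mm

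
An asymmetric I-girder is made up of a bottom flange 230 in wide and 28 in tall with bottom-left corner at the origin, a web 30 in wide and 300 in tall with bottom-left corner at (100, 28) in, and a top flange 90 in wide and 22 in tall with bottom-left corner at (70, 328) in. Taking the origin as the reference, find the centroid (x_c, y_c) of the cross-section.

x_c = 115.00 in, y_c = 135.67 in

bottom flange: A = 230 × 28 = 6440.00, centroid at (115.00, 14.00).
web: A = 30 × 300 = 9000.00, centroid at (115.00, 178.00).
top flange: A = 90 × 22 = 1980.00, centroid at (115.00, 339.00).
ΣA = 17420.00 in²
ΣAx_c = (6440.00)(115.00) + (9000.00)(115.00) + (1980.00)(115.00) = 2003300.00 in³
ΣAy_c = (6440.00)(14.00) + (9000.00)(178.00) + (1980.00)(339.00) = 2363380.00 in³
x_c = 2003300.00 / 17420.00 = 115.00 in
y_c = 2363380.00 / 17420.00 = 135.67 in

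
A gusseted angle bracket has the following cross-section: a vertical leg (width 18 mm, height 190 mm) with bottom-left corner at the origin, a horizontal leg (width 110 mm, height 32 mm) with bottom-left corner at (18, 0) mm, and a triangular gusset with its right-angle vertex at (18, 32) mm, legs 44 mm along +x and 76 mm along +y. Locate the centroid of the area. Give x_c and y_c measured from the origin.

vertical leg: A = 18 × 190 = 3420.00, centroid at (9.00, 95.00).
horizontal leg: A = 110 × 32 = 3520.00, centroid at (73.00, 16.00).
gusset: A = ½·44·76 = 1672.00, centroid at (32.67, 57.33).
ΣA = 8612.00 mm², ΣAx_c = 342358.67 mm³, ΣAy_c = 477081.33 mm³.
x_c = 342358.67/8612.00 = 39.75 mm; y_c = 477081.33/8612.00 = 55.40 mm.

x_c = 39.75 mm, y_c = 55.40 mm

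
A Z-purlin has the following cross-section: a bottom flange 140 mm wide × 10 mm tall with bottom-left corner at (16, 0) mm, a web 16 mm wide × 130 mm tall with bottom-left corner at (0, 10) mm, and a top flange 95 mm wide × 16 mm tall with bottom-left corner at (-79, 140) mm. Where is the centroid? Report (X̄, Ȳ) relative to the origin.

X̄ = 17.83 mm, Ȳ = 77.59 mm

Part | A | x̄ᵢ | ȳᵢ | A·x̄ᵢ | A·ȳᵢ
bottom flange | 1400.00 | 86.00 | 5.00 | 120400.00 | 7000.00
web | 2080.00 | 8.00 | 75.00 | 16640.00 | 156000.00
top flange | 1520.00 | -31.50 | 148.00 | -47880.00 | 224960.00
Σ | 5000.00 |  |  | 89160.00 | 387960.00
X̄ = 89160.00 / 5000.00 = 17.83 mm
Ȳ = 387960.00 / 5000.00 = 77.59 mm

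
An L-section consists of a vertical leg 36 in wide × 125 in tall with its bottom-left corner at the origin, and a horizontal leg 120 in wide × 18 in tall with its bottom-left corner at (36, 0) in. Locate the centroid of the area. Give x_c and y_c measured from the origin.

x_c = 43.30 in, y_c = 45.15 in

vertical leg: A = 36 × 125 = 4500.00, centroid at (18.00, 62.50).
horizontal leg: A = 120 × 18 = 2160.00, centroid at (96.00, 9.00).
ΣA = 6660.00 in²
ΣAx_c = (4500.00)(18.00) + (2160.00)(96.00) = 288360.00 in³
ΣAy_c = (4500.00)(62.50) + (2160.00)(9.00) = 300690.00 in³
x_c = 288360.00 / 6660.00 = 43.30 in
y_c = 300690.00 / 6660.00 = 45.15 in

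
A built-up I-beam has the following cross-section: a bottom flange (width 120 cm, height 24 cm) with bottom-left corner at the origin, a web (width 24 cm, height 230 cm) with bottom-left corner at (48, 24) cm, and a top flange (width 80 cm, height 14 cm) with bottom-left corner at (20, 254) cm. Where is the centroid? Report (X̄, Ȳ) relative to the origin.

X̄ = 60.00 cm, Ȳ = 114.93 cm

Part | A | x̄ᵢ | ȳᵢ | A·x̄ᵢ | A·ȳᵢ
bottom flange | 2880.00 | 60.00 | 12.00 | 172800.00 | 34560.00
web | 5520.00 | 60.00 | 139.00 | 331200.00 | 767280.00
top flange | 1120.00 | 60.00 | 261.00 | 67200.00 | 292320.00
Σ | 9520.00 |  |  | 571200.00 | 1094160.00
X̄ = 571200.00 / 9520.00 = 60.00 cm
Ȳ = 1094160.00 / 9520.00 = 114.93 cm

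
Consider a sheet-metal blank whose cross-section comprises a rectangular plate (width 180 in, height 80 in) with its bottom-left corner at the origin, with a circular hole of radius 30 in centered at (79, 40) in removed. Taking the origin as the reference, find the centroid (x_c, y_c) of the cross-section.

x_c = 92.69 in, y_c = 40.00 in

Part | A | x̄ᵢ | ȳᵢ | A·x̄ᵢ | A·ȳᵢ
plate | 14400.00 | 90.00 | 40.00 | 1296000.00 | 576000.00
hole | -2827.43 | 79.00 | 40.00 | -223367.24 | -113097.34
Σ | 11572.57 |  |  | 1072632.76 | 462902.66
x_c = 1072632.76 / 11572.57 = 92.69 in
y_c = 462902.66 / 11572.57 = 40.00 in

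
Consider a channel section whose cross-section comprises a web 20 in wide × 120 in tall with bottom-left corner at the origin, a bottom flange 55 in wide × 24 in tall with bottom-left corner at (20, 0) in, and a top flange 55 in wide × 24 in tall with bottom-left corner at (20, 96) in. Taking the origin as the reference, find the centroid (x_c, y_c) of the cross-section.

x_c = 29.64 in, y_c = 60.00 in

Part | A | x̄ᵢ | ȳᵢ | A·x̄ᵢ | A·ȳᵢ
web | 2400.00 | 10.00 | 60.00 | 24000.00 | 144000.00
bottom flange | 1320.00 | 47.50 | 12.00 | 62700.00 | 15840.00
top flange | 1320.00 | 47.50 | 108.00 | 62700.00 | 142560.00
Σ | 5040.00 |  |  | 149400.00 | 302400.00
x_c = 149400.00 / 5040.00 = 29.64 in
y_c = 302400.00 / 5040.00 = 60.00 in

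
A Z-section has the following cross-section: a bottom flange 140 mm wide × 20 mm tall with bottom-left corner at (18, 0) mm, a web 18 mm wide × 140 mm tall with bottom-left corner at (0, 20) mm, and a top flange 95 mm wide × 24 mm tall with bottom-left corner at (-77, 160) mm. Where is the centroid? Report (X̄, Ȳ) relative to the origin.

bottom flange: A = 140 × 20 = 2800.00, centroid at (88.00, 10.00).
web: A = 18 × 140 = 2520.00, centroid at (9.00, 90.00).
top flange: A = 95 × 24 = 2280.00, centroid at (-29.50, 172.00).
ΣA = 7600.00 mm²
ΣAX̄ = (2800.00)(88.00) + (2520.00)(9.00) + (2280.00)(-29.50) = 201820.00 mm³
ΣAȲ = (2800.00)(10.00) + (2520.00)(90.00) + (2280.00)(172.00) = 646960.00 mm³
X̄ = 201820.00 / 7600.00 = 26.56 mm
Ȳ = 646960.00 / 7600.00 = 85.13 mm

X̄ = 26.56 mm, Ȳ = 85.13 mm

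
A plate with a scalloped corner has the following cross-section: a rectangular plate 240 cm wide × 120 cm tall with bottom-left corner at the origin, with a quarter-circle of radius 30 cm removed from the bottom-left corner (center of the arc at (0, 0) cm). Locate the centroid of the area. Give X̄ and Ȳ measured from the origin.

plate: A = 240 × 120 = 28800.00, centroid at (120.00, 60.00).
removed quarter-circle: A = −¼π·30² = -706.86, centroid at (12.73, 12.73).
ΣA = 28093.14 cm²
ΣAX̄ = (28800.00)(120.00) + (-706.86)(12.73) = 3447000.00 cm³
ΣAȲ = (28800.00)(60.00) + (-706.86)(12.73) = 1719000.00 cm³
X̄ = 3447000.00 / 28093.14 = 122.70 cm
Ȳ = 1719000.00 / 28093.14 = 61.19 cm

X̄ = 122.70 cm, Ȳ = 61.19 cm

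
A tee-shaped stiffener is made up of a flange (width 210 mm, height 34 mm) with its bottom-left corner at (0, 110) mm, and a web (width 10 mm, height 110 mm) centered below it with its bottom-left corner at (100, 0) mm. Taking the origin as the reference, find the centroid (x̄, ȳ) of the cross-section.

x̄ = 105.00 mm, ȳ = 117.39 mm

Part | A | x̄ᵢ | ȳᵢ | A·x̄ᵢ | A·ȳᵢ
web | 1100.00 | 105.00 | 55.00 | 115500.00 | 60500.00
flange | 7140.00 | 105.00 | 127.00 | 749700.00 | 906780.00
Σ | 8240.00 |  |  | 865200.00 | 967280.00
x̄ = 865200.00 / 8240.00 = 105.00 mm
ȳ = 967280.00 / 8240.00 = 117.39 mm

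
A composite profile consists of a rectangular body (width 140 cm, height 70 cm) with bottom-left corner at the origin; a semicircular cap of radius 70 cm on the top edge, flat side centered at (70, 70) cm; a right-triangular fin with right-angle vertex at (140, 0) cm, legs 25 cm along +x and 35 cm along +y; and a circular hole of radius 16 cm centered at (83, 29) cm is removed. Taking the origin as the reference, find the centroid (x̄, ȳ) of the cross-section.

x̄ = 71.39 cm, ȳ = 63.76 cm

Part | A | x̄ᵢ | ȳᵢ | A·x̄ᵢ | A·ȳᵢ
rectangular body | 9800.00 | 70.00 | 35.00 | 686000.00 | 343000.00
semicircular top | 7696.90 | 70.00 | 99.71 | 538783.14 | 767449.81
triangular fin | 437.50 | 148.33 | 11.67 | 64895.83 | 5104.17
hole | -804.25 | 83.00 | 29.00 | -66752.56 | -23323.18
Σ | 17130.15 |  |  | 1222926.41 | 1092230.79
x̄ = 1222926.41 / 17130.15 = 71.39 cm
ȳ = 1092230.79 / 17130.15 = 63.76 cm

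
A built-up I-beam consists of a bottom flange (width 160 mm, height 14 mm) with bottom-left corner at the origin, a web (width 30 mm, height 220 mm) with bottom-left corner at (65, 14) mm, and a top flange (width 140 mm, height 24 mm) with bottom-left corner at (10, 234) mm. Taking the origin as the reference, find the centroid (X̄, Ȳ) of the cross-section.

X̄ = 80.00 mm, Ȳ = 136.12 mm

Part | A | x̄ᵢ | ȳᵢ | A·x̄ᵢ | A·ȳᵢ
bottom flange | 2240.00 | 80.00 | 7.00 | 179200.00 | 15680.00
web | 6600.00 | 80.00 | 124.00 | 528000.00 | 818400.00
top flange | 3360.00 | 80.00 | 246.00 | 268800.00 | 826560.00
Σ | 12200.00 |  |  | 976000.00 | 1660640.00
X̄ = 976000.00 / 12200.00 = 80.00 mm
Ȳ = 1660640.00 / 12200.00 = 136.12 mm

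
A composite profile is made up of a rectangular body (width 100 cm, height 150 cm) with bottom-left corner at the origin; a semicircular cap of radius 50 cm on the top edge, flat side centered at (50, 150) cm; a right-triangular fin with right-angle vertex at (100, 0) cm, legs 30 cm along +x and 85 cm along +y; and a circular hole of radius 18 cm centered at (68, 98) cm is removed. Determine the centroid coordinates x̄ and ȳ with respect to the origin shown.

rectangular body: A = 100 × 150 = 15000.00, centroid at (50.00, 75.00).
semicircular top: A = ½π·50² = 3926.99, centroid at (50.00, 171.22).
triangular fin: A = ½·30·85 = 1275.00, centroid at (110.00, 28.33).
hole: A = −π·18² = -1017.88, centroid at (68.00, 98.00).
ΣA = 19184.11 cm²
ΣAx̄ = (15000.00)(50.00) + (3926.99)(50.00) + (1275.00)(110.00) + (-1017.88)(68.00) = 1017383.97 cm³
ΣAȳ = (15000.00)(75.00) + (3926.99)(171.22) + (1275.00)(28.33) + (-1017.88)(98.00) = 1733755.11 cm³
x̄ = 1017383.97 / 19184.11 = 53.03 cm
ȳ = 1733755.11 / 19184.11 = 90.37 cm

x̄ = 53.03 cm, ȳ = 90.37 cm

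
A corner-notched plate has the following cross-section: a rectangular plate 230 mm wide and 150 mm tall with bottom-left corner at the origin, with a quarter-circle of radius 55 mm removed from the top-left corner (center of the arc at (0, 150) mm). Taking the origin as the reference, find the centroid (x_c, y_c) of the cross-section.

x_c = 121.78 mm, y_c = 71.18 mm

plate: A = 230 × 150 = 34500.00, centroid at (115.00, 75.00).
removed quarter-circle: A = −¼π·55² = -2375.83, centroid at (23.34, 126.66).
ΣA = 32124.17 mm²
ΣAx_c = (34500.00)(115.00) + (-2375.83)(23.34) = 3912041.67 mm³
ΣAy_c = (34500.00)(75.00) + (-2375.83)(126.66) = 2286583.92 mm³
x_c = 3912041.67 / 32124.17 = 121.78 mm
y_c = 2286583.92 / 32124.17 = 71.18 mm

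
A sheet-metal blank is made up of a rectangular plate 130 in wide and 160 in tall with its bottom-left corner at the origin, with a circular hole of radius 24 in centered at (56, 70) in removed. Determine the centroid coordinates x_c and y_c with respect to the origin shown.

plate: A = 130 × 160 = 20800.00, centroid at (65.00, 80.00).
hole: A = −π·24² = -1809.56, centroid at (56.00, 70.00).
ΣA = 18990.44 in², ΣAx_c = 1250664.79 in³, ΣAy_c = 1537330.98 in³.
x_c = 1250664.79/18990.44 = 65.86 in; y_c = 1537330.98/18990.44 = 80.95 in.

x_c = 65.86 in, y_c = 80.95 in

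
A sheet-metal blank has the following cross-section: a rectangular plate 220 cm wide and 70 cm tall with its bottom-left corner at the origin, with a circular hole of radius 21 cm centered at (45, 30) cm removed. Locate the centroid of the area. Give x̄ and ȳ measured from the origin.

plate: A = 220 × 70 = 15400.00, centroid at (110.00, 35.00).
hole: A = −π·21² = -1385.44, centroid at (45.00, 30.00).
ΣA = 14014.56 cm², ΣAx̄ = 1631655.09 cm³, ΣAȳ = 497436.73 cm³.
x̄ = 1631655.09/14014.56 = 116.43 cm; ȳ = 497436.73/14014.56 = 35.49 cm.

x̄ = 116.43 cm, ȳ = 35.49 cm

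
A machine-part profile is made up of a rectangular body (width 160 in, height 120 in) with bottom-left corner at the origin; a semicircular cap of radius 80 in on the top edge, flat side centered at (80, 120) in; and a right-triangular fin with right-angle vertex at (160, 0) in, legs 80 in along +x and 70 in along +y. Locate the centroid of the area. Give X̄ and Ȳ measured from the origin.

rectangular body: A = 160 × 120 = 19200.00, centroid at (80.00, 60.00).
semicircular top: A = ½π·80² = 10053.10, centroid at (80.00, 153.95).
triangular fin: A = ½·80·70 = 2800.00, centroid at (186.67, 23.33).
ΣA = 32053.10 in², ΣAX̄ = 2862914.39 in³, ΣAȲ = 2765038.25 in³.
X̄ = 2862914.39/32053.10 = 89.32 in; Ȳ = 2765038.25/32053.10 = 86.26 in.

X̄ = 89.32 in, Ȳ = 86.26 in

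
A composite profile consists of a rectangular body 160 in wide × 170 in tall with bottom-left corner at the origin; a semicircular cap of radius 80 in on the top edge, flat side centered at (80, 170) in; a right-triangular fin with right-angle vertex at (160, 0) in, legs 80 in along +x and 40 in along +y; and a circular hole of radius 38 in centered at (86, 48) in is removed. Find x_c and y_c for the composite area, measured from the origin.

x_c = 84.18 in, y_c = 121.40 in

Part | A | x̄ᵢ | ȳᵢ | A·x̄ᵢ | A·ȳᵢ
rectangular body | 27200.00 | 80.00 | 85.00 | 2176000.00 | 2312000.00
semicircular top | 10053.10 | 80.00 | 203.95 | 804247.72 | 2050359.74
triangular fin | 1600.00 | 186.67 | 13.33 | 298666.67 | 21333.33
hole | -4536.46 | 86.00 | 48.00 | -390135.54 | -217750.07
Σ | 34316.64 |  |  | 2888778.84 | 4165943.00
x_c = 2888778.84 / 34316.64 = 84.18 in
y_c = 4165943.00 / 34316.64 = 121.40 in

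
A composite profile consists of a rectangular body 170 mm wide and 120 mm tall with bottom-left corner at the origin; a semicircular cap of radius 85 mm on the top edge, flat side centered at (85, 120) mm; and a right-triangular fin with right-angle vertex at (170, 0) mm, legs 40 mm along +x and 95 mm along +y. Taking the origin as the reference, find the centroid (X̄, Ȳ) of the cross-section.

rectangular body: A = 170 × 120 = 20400.00, centroid at (85.00, 60.00).
semicircular top: A = ½π·85² = 11349.00, centroid at (85.00, 156.08).
triangular fin: A = ½·40·95 = 1900.00, centroid at (183.33, 31.67).
ΣA = 33649.00 mm², ΣAX̄ = 3046998.63 mm³, ΣAȲ = 3055463.75 mm³.
X̄ = 3046998.63/33649.00 = 90.55 mm; Ȳ = 3055463.75/33649.00 = 90.80 mm.

X̄ = 90.55 mm, Ȳ = 90.80 mm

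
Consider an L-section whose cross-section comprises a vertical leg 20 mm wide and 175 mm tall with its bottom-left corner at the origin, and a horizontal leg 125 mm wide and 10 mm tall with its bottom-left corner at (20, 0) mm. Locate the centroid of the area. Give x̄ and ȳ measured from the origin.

vertical leg: A = 20 × 175 = 3500.00, centroid at (10.00, 87.50).
horizontal leg: A = 125 × 10 = 1250.00, centroid at (82.50, 5.00).
ΣA = 4750.00 mm²
ΣAx̄ = (3500.00)(10.00) + (1250.00)(82.50) = 138125.00 mm³
ΣAȳ = (3500.00)(87.50) + (1250.00)(5.00) = 312500.00 mm³
x̄ = 138125.00 / 4750.00 = 29.08 mm
ȳ = 312500.00 / 4750.00 = 65.79 mm

x̄ = 29.08 mm, ȳ = 65.79 mm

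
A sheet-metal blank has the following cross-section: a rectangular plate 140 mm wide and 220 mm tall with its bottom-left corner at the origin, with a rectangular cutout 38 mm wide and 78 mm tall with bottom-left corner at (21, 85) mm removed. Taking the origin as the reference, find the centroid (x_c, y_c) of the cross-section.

Part | A | x̄ᵢ | ȳᵢ | A·x̄ᵢ | A·ȳᵢ
plate | 30800.00 | 70.00 | 110.00 | 2156000.00 | 3388000.00
hole | -2964.00 | 40.00 | 124.00 | -118560.00 | -367536.00
Σ | 27836.00 |  |  | 2037440.00 | 3020464.00
x_c = 2037440.00 / 27836.00 = 73.19 mm
y_c = 3020464.00 / 27836.00 = 108.51 mm

x_c = 73.19 mm, y_c = 108.51 mm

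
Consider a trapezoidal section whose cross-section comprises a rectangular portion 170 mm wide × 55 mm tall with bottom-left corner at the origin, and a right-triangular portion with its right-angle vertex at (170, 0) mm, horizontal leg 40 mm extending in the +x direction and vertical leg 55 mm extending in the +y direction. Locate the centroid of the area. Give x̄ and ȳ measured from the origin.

x̄ = 95.35 mm, ȳ = 26.54 mm

rectangular portion: A = 170 × 55 = 9350.00, centroid at (85.00, 27.50).
triangular portion: A = ½·40·55 = 1100.00, centroid at (183.33, 18.33).
ΣA = 10450.00 mm²
ΣAx̄ = (9350.00)(85.00) + (1100.00)(183.33) = 996416.67 mm³
ΣAȳ = (9350.00)(27.50) + (1100.00)(18.33) = 277291.67 mm³
x̄ = 996416.67 / 10450.00 = 95.35 mm
ȳ = 277291.67 / 10450.00 = 26.54 mm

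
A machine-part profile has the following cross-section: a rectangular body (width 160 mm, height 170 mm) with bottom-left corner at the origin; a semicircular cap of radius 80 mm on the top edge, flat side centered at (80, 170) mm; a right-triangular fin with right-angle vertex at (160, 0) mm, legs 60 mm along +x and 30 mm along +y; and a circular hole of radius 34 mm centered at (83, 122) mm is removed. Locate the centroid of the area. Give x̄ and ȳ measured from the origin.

Part | A | x̄ᵢ | ȳᵢ | A·x̄ᵢ | A·ȳᵢ
rectangular body | 27200.00 | 80.00 | 85.00 | 2176000.00 | 2312000.00
semicircular top | 10053.10 | 80.00 | 203.95 | 804247.72 | 2050359.74
triangular fin | 900.00 | 180.00 | 10.00 | 162000.00 | 9000.00
hole | -3631.68 | 83.00 | 122.00 | -301429.53 | -443065.10
Σ | 34521.42 |  |  | 2840818.19 | 3928294.64
x̄ = 2840818.19 / 34521.42 = 82.29 mm
ȳ = 3928294.64 / 34521.42 = 113.79 mm

x̄ = 82.29 mm, ȳ = 113.79 mm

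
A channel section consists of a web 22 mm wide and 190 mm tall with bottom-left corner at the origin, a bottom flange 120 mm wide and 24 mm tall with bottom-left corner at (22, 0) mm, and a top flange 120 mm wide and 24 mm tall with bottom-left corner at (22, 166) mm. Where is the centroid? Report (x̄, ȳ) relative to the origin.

x̄ = 52.14 mm, ȳ = 95.00 mm

web: A = 22 × 190 = 4180.00, centroid at (11.00, 95.00).
bottom flange: A = 120 × 24 = 2880.00, centroid at (82.00, 12.00).
top flange: A = 120 × 24 = 2880.00, centroid at (82.00, 178.00).
ΣA = 9940.00 mm², ΣAx̄ = 518300.00 mm³, ΣAȳ = 944300.00 mm³.
x̄ = 518300.00/9940.00 = 52.14 mm; ȳ = 944300.00/9940.00 = 95.00 mm.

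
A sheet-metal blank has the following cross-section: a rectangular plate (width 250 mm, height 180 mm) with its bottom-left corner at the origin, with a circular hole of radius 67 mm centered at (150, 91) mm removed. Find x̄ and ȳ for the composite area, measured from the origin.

Part | A | x̄ᵢ | ȳᵢ | A·x̄ᵢ | A·ȳᵢ
plate | 45000.00 | 125.00 | 90.00 | 5625000.00 | 4050000.00
hole | -14102.61 | 150.00 | 91.00 | -2115391.41 | -1283337.46
Σ | 30897.39 |  |  | 3509608.59 | 2766662.54
x̄ = 3509608.59 / 30897.39 = 113.59 mm
ȳ = 2766662.54 / 30897.39 = 89.54 mm

x̄ = 113.59 mm, ȳ = 89.54 mm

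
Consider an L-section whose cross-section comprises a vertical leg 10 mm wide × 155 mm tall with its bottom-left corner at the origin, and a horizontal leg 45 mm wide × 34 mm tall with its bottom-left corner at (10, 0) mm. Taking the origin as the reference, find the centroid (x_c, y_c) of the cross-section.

vertical leg: A = 10 × 155 = 1550.00, centroid at (5.00, 77.50).
horizontal leg: A = 45 × 34 = 1530.00, centroid at (32.50, 17.00).
ΣA = 3080.00 mm², ΣAx_c = 57475.00 mm³, ΣAy_c = 146135.00 mm³.
x_c = 57475.00/3080.00 = 18.66 mm; y_c = 146135.00/3080.00 = 47.45 mm.

x_c = 18.66 mm, y_c = 47.45 mm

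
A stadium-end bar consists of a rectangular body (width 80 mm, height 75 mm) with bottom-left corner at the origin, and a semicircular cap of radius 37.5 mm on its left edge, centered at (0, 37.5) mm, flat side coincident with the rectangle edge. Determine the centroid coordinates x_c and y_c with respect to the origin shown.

rectangular body: A = 80 × 75 = 6000.00, centroid at (40.00, 37.50).
semicircular end: A = ½π·37.5² = 2208.93, centroid at (-15.92, 37.50).
ΣA = 8208.93 mm², ΣAx_c = 204843.75 mm³, ΣAy_c = 307834.96 mm³.
x_c = 204843.75/8208.93 = 24.95 mm; y_c = 307834.96/8208.93 = 37.50 mm.

x_c = 24.95 mm, y_c = 37.50 mm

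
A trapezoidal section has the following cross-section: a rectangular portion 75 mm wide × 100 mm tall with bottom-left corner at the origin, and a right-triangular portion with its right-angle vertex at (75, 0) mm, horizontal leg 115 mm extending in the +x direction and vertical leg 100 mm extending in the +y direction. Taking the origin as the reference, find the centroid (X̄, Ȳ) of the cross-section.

rectangular portion: A = 75 × 100 = 7500.00, centroid at (37.50, 50.00).
triangular portion: A = ½·115·100 = 5750.00, centroid at (113.33, 33.33).
ΣA = 13250.00 mm²
ΣAX̄ = (7500.00)(37.50) + (5750.00)(113.33) = 932916.67 mm³
ΣAȲ = (7500.00)(50.00) + (5750.00)(33.33) = 566666.67 mm³
X̄ = 932916.67 / 13250.00 = 70.41 mm
Ȳ = 566666.67 / 13250.00 = 42.77 mm

X̄ = 70.41 mm, Ȳ = 42.77 mm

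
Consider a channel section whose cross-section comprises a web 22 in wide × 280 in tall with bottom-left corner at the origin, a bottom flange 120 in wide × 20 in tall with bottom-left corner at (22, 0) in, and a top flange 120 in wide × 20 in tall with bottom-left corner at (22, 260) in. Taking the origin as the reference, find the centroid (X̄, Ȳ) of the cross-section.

web: A = 22 × 280 = 6160.00, centroid at (11.00, 140.00).
bottom flange: A = 120 × 20 = 2400.00, centroid at (82.00, 10.00).
top flange: A = 120 × 20 = 2400.00, centroid at (82.00, 270.00).
ΣA = 10960.00 in², ΣAX̄ = 461360.00 in³, ΣAȲ = 1534400.00 in³.
X̄ = 461360.00/10960.00 = 42.09 in; Ȳ = 1534400.00/10960.00 = 140.00 in.

X̄ = 42.09 in, Ȳ = 140.00 in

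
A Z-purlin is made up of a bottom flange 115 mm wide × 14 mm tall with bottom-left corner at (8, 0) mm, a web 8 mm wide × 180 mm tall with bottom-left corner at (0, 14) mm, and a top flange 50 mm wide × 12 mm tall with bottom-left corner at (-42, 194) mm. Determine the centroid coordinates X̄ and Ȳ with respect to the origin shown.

X̄ = 27.68 mm, Ȳ = 76.99 mm

Part | A | x̄ᵢ | ȳᵢ | A·x̄ᵢ | A·ȳᵢ
bottom flange | 1610.00 | 65.50 | 7.00 | 105455.00 | 11270.00
web | 1440.00 | 4.00 | 104.00 | 5760.00 | 149760.00
top flange | 600.00 | -17.00 | 200.00 | -10200.00 | 120000.00
Σ | 3650.00 |  |  | 101015.00 | 281030.00
X̄ = 101015.00 / 3650.00 = 27.68 mm
Ȳ = 281030.00 / 3650.00 = 76.99 mm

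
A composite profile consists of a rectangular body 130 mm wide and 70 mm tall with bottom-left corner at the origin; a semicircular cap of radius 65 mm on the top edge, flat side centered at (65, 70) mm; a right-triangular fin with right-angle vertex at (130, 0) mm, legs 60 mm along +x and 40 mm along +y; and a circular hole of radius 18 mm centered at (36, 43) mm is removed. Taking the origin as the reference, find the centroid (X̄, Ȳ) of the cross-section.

Part | A | x̄ᵢ | ȳᵢ | A·x̄ᵢ | A·ȳᵢ
rectangular body | 9100.00 | 65.00 | 35.00 | 591500.00 | 318500.00
semicircular top | 6636.61 | 65.00 | 97.59 | 431379.94 | 647646.35
triangular fin | 1200.00 | 150.00 | 13.33 | 180000.00 | 16000.00
hole | -1017.88 | 36.00 | 43.00 | -36643.54 | -43768.67
Σ | 15918.74 |  |  | 1166236.40 | 938377.68
X̄ = 1166236.40 / 15918.74 = 73.26 mm
Ȳ = 938377.68 / 15918.74 = 58.95 mm

X̄ = 73.26 mm, Ȳ = 58.95 mm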